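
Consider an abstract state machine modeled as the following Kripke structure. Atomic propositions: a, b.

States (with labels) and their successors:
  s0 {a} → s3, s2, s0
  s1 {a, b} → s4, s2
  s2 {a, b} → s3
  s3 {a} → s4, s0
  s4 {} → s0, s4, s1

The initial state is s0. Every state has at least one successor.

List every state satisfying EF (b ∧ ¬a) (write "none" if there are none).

none

States satisfying b ∧ ¬a: ∅.
States satisfying EF (b ∧ ¬a): ∅.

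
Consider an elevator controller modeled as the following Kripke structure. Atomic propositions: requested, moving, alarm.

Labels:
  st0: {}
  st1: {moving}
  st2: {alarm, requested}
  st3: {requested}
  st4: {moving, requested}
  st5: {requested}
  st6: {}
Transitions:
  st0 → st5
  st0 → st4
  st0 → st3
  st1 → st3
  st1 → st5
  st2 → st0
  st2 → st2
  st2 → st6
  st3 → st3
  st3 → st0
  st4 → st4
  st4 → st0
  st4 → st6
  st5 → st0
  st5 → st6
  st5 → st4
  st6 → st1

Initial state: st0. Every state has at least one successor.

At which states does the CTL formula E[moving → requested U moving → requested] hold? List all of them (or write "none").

States satisfying moving → requested: {st0, st2, st3, st4, st5, st6}.
States satisfying E[moving → requested U moving → requested]: {st0, st2, st3, st4, st5, st6}.

{st0, st2, st3, st4, st5, st6}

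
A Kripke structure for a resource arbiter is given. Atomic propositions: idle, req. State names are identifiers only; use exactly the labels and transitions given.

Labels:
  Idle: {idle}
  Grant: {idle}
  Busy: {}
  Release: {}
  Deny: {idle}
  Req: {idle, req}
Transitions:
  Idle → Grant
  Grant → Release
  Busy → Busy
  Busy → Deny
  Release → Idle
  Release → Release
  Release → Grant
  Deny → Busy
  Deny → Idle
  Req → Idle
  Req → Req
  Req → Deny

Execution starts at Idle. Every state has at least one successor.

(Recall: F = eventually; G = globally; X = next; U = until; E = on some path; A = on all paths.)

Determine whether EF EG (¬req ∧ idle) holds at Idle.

No

States satisfying EG (¬req ∧ idle): ∅.
States satisfying EF EG (¬req ∧ idle): ∅.
No suitable path/successor from Idle witnesses the formula.
Idle ∉ Sat(EF EG (¬req ∧ idle)).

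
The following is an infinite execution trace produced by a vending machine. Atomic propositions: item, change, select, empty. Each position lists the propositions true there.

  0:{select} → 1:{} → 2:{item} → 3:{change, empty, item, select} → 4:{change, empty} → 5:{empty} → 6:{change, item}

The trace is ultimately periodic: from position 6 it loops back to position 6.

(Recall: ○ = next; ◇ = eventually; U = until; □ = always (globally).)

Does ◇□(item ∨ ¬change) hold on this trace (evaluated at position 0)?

Holds

□(item ∨ ¬change) holds at position 5, which is reachable from 0, so ◇□(item ∨ ¬change) holds.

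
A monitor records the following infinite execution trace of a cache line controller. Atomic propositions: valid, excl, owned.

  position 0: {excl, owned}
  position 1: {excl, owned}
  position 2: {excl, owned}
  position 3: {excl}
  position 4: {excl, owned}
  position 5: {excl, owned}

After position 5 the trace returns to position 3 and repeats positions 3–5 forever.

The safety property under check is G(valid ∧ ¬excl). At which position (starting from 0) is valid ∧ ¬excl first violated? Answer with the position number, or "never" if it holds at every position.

0

At position 0 the labels are {excl, owned}, so valid ∧ ¬excl is false there. This is the first violation.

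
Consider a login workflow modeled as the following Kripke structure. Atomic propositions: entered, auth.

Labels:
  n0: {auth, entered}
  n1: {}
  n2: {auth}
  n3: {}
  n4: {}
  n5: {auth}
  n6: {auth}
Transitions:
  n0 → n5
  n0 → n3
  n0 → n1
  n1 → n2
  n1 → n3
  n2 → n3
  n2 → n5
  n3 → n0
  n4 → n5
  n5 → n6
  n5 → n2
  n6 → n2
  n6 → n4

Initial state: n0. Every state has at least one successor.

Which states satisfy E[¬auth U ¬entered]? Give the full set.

States satisfying ¬auth: {n1, n3, n4}.
States satisfying ¬entered: {n1, n2, n3, n4, n5, n6}.
States satisfying E[¬auth U ¬entered]: {n1, n2, n3, n4, n5, n6}.

{n1, n2, n3, n4, n5, n6}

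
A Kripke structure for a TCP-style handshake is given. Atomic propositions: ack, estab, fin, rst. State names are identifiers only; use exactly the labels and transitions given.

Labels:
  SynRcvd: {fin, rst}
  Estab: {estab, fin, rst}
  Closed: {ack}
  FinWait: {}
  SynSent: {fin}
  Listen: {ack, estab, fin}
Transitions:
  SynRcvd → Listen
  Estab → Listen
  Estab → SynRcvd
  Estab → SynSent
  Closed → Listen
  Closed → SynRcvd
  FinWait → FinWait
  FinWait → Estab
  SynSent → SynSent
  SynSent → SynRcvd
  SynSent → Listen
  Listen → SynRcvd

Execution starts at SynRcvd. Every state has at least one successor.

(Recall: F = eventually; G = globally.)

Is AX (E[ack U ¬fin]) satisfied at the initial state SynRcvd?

Violated

States satisfying E[ack U ¬fin]: {Closed, FinWait}.
States satisfying AX (E[ack U ¬fin]): ∅.
SynRcvd ∉ Sat(AX (E[ack U ¬fin])).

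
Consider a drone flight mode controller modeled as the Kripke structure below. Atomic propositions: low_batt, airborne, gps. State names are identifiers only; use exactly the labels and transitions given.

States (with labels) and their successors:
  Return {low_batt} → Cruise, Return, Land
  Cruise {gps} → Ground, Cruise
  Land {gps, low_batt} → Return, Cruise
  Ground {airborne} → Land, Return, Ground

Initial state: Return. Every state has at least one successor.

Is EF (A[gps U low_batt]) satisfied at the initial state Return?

States satisfying A[gps U low_batt]: {Return, Land}.
States satisfying EF (A[gps U low_batt]): {Return, Cruise, Land, Ground}.
Some path from Return reaches a state where A[gps U low_batt] holds.
Return ∈ Sat(EF (A[gps U low_batt])).

Holds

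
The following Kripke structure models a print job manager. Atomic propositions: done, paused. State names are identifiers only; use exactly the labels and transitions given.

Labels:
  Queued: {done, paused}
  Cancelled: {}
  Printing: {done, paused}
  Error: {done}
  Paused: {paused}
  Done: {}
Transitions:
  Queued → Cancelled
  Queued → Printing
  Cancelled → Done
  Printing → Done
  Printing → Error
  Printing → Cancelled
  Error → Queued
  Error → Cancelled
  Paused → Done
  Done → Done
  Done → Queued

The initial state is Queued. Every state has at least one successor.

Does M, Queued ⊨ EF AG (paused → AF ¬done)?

States satisfying AG (paused → AF ¬done): ∅.
States satisfying EF AG (paused → AF ¬done): ∅.
No suitable path/successor from Queued witnesses the formula.
Queued ∉ Sat(EF AG (paused → AF ¬done)).

No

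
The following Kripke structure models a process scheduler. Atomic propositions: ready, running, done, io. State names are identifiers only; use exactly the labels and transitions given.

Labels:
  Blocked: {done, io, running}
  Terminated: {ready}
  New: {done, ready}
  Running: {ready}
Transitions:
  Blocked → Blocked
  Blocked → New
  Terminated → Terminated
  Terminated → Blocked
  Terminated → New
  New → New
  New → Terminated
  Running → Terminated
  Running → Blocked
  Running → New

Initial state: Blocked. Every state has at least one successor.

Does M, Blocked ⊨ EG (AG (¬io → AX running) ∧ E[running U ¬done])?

Does not hold

States satisfying AG (¬io → AX running) ∧ E[running U ¬done]: ∅.
States satisfying EG (AG (¬io → AX running) ∧ E[running U ¬done]): ∅.
No suitable path/successor from Blocked witnesses the formula.
Blocked ∉ Sat(EG (AG (¬io → AX running) ∧ E[running U ¬done])).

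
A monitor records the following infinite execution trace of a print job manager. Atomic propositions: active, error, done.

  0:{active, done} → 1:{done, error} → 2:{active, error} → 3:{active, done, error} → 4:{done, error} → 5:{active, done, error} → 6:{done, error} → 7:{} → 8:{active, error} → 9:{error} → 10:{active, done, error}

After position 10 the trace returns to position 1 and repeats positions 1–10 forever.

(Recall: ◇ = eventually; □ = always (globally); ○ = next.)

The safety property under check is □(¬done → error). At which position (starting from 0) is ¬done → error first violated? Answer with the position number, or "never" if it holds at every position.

7

Check ¬done → error at each position in order: 0 ✓, 1 ✓, 2 ✓, 3 ✓, 4 ✓, 5 ✓, 6 ✓.
At position 7 the labels are {}, so ¬done → error is false there. This is the first violation.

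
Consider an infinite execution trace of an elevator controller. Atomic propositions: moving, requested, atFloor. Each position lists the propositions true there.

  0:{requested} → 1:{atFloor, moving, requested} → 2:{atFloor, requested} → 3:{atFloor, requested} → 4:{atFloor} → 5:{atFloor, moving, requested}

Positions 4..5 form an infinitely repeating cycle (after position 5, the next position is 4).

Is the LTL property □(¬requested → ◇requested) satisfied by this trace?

Yes

¬requested → ◇requested holds at every position 0..5, and those are all positions ever visited, so □(¬requested → ◇requested) holds.
Positions where ¬requested holds: 4.
Check ◇requested at each: 4→ok.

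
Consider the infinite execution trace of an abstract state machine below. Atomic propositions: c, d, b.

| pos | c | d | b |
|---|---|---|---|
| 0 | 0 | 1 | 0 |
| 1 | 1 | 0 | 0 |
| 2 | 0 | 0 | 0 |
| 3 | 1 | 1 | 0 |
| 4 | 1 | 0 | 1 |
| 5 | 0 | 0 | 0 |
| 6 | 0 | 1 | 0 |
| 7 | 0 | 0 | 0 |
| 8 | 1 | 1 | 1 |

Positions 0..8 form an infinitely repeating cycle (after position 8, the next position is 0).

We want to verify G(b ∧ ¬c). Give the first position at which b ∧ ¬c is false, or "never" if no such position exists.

At position 0 the labels are {d}, so b ∧ ¬c is false there. This is the first violation.

0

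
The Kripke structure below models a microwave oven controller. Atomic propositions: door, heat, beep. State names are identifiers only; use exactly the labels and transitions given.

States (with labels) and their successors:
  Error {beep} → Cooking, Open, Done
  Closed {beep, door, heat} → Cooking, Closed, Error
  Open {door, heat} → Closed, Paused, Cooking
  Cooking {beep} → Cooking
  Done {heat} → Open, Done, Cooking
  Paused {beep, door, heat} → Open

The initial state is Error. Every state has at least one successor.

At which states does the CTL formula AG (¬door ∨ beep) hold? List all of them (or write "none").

{Cooking}

States satisfying ¬door ∨ beep: {Error, Closed, Cooking, Done, Paused}.
States satisfying AG (¬door ∨ beep): {Cooking}.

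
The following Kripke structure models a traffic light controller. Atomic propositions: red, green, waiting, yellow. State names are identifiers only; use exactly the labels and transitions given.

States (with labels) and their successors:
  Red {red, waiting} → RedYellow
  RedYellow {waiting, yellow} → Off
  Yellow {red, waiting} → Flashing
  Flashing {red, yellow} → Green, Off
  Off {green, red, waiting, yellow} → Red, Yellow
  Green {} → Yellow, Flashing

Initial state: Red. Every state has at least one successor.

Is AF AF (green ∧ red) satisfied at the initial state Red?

States satisfying AF (green ∧ red): {Red, RedYellow, Off}.
States satisfying AF AF (green ∧ red): {Red, RedYellow, Off}.
Red ∈ Sat(AF AF (green ∧ red)).

Holds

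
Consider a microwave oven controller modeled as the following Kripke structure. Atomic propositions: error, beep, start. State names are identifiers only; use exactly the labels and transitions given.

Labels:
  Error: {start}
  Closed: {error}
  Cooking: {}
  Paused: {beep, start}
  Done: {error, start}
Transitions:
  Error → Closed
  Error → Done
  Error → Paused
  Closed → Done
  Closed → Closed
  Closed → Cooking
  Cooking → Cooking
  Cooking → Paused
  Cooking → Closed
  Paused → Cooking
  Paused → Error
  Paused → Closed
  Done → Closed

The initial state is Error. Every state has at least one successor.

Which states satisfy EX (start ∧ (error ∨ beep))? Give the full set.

{Error, Closed, Cooking}

States satisfying start ∧ (error ∨ beep): {Paused, Done}.
States satisfying EX (start ∧ (error ∨ beep)): {Error, Closed, Cooking}.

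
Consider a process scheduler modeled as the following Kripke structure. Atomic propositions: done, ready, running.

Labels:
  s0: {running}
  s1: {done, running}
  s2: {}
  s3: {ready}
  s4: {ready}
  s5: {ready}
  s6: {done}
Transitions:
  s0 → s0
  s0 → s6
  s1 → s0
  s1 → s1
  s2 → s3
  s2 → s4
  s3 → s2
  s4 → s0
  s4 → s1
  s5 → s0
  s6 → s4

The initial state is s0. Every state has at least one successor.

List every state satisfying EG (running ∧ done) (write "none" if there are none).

{s1}

States satisfying running ∧ done: {s1}.
States satisfying EG (running ∧ done): {s1}.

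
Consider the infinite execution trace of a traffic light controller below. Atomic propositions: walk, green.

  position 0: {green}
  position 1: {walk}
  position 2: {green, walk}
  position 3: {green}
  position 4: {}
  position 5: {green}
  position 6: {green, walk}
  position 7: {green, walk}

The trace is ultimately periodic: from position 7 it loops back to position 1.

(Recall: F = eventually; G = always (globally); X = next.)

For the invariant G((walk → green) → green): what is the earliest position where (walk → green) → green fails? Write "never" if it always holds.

4

Check (walk → green) → green at each position in order: 0 ✓, 1 ✓, 2 ✓, 3 ✓.
At position 4 the labels are {}, so (walk → green) → green is false there. This is the first violation.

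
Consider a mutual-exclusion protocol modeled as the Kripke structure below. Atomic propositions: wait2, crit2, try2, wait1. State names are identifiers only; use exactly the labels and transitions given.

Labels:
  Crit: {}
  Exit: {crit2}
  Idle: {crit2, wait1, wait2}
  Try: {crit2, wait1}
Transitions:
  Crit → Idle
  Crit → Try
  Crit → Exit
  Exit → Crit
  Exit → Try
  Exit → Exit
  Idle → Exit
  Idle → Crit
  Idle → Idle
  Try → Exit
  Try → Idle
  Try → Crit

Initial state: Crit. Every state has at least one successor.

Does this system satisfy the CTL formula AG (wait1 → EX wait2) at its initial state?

Yes

States satisfying wait1 → EX wait2: {Crit, Exit, Idle, Try}.
States satisfying AG (wait1 → EX wait2): {Crit, Exit, Idle, Try}.
Every state reachable from Crit satisfies wait1 → EX wait2.
Crit ∈ Sat(AG (wait1 → EX wait2)).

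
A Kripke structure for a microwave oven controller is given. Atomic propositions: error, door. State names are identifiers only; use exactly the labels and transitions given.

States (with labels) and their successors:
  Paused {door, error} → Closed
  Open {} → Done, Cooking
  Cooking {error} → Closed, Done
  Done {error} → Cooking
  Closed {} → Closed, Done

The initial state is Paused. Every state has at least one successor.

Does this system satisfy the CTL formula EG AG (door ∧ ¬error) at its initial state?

States satisfying AG (door ∧ ¬error): ∅.
States satisfying EG AG (door ∧ ¬error): ∅.
No suitable path/successor from Paused witnesses the formula.
Paused ∉ Sat(EG AG (door ∧ ¬error)).

Does not hold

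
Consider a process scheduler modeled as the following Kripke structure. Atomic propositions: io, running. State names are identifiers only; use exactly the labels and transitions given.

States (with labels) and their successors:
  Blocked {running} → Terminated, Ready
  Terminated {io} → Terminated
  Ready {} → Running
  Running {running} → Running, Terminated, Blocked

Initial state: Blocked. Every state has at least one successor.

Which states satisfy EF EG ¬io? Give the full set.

States satisfying EG ¬io: {Blocked, Ready, Running}.
States satisfying EF EG ¬io: {Blocked, Ready, Running}.

{Blocked, Ready, Running}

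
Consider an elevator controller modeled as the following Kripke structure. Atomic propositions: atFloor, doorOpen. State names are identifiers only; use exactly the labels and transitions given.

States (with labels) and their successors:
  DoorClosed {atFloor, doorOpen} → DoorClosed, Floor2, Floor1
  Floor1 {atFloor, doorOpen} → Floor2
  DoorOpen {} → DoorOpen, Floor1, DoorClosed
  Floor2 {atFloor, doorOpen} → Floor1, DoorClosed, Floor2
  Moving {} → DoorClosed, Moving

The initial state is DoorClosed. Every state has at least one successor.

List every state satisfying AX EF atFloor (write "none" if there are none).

States satisfying EF atFloor: {DoorClosed, Floor1, DoorOpen, Floor2, Moving}.
States satisfying AX EF atFloor: {DoorClosed, Floor1, DoorOpen, Floor2, Moving}.

{DoorClosed, Floor1, DoorOpen, Floor2, Moving}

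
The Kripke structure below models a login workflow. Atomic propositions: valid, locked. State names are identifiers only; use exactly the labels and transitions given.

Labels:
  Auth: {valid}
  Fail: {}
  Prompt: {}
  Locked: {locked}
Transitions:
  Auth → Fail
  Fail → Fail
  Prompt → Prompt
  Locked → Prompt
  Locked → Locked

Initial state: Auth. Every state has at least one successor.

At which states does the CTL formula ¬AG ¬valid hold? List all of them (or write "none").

States satisfying ¬valid: {Fail, Prompt, Locked}.
States satisfying AG ¬valid: {Fail, Prompt, Locked}.
States satisfying ¬AG ¬valid: {Auth}.

{Auth}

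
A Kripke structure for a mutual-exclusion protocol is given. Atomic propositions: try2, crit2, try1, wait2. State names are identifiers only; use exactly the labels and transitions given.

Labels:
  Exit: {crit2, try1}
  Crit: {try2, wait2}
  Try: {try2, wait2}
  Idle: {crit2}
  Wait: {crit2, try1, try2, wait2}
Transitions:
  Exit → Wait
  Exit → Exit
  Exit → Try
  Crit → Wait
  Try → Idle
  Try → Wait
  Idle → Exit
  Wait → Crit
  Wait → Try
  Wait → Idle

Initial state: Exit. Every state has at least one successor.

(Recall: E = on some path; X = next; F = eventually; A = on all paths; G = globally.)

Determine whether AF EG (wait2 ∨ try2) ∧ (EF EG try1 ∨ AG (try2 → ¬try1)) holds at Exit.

Violated

States satisfying EG (wait2 ∨ try2): {Crit, Try, Wait}.
States satisfying AF EG (wait2 ∨ try2): {Crit, Try, Wait}.
States satisfying EG try1: {Exit}.
States satisfying EF EG try1: {Exit, Crit, Try, Idle, Wait}.
States satisfying try2 → ¬try1: {Exit, Crit, Try, Idle}.
States satisfying AG (try2 → ¬try1): ∅.
States satisfying EF EG try1 ∨ AG (try2 → ¬try1): {Exit, Crit, Try, Idle, Wait}.
States satisfying AF EG (wait2 ∨ try2) ∧ (EF EG try1 ∨ AG (try2 → ¬try1)): {Crit, Try, Wait}.
Exit ∉ Sat(AF EG (wait2 ∨ try2) ∧ (EF EG try1 ∨ AG (try2 → ¬try1))).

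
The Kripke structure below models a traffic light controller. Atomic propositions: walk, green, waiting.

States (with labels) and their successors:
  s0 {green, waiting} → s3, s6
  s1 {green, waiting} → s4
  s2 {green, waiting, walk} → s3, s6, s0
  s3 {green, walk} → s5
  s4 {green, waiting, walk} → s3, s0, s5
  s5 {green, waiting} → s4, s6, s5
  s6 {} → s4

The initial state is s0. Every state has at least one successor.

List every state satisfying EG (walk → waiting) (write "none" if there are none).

States satisfying walk → waiting: {s0, s1, s2, s4, s5, s6}.
States satisfying EG (walk → waiting): {s0, s1, s2, s4, s5, s6}.

{s0, s1, s2, s4, s5, s6}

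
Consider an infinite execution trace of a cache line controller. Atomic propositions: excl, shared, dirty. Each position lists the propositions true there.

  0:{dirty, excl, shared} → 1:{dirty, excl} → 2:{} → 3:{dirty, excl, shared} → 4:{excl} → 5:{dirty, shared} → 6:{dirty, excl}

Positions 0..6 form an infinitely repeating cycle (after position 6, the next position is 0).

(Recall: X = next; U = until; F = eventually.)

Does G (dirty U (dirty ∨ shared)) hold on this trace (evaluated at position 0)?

dirty U (dirty ∨ shared) must hold at every position from 0 onward. It fails at position 2, so G (dirty U (dirty ∨ shared)) is false.

Does not hold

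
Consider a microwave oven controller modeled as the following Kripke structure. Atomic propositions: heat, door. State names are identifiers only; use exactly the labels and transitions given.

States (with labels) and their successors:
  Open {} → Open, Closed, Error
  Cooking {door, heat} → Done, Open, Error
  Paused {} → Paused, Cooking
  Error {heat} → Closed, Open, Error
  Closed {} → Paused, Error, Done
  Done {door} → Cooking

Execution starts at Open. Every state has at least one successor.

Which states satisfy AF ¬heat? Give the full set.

{Open, Paused, Closed, Done}

States satisfying ¬heat: {Open, Paused, Closed, Done}.
States satisfying AF ¬heat: {Open, Paused, Closed, Done}.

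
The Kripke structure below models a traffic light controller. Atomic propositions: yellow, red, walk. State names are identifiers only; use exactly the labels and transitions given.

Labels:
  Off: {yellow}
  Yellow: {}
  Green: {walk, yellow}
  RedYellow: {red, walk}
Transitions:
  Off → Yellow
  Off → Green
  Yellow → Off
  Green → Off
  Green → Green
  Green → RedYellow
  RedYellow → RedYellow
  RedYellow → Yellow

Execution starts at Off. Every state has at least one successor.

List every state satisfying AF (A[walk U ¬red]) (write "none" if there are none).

States satisfying A[walk U ¬red]: {Off, Yellow, Green}.
States satisfying AF (A[walk U ¬red]): {Off, Yellow, Green}.

{Off, Yellow, Green}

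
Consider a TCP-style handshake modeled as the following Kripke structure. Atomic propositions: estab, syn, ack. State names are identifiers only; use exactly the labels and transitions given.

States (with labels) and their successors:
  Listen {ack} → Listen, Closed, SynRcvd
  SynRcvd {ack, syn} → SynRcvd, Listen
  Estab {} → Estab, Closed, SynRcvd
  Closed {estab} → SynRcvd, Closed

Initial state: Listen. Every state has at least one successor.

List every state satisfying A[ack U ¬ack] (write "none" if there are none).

{Estab, Closed}

States satisfying ack: {Listen, SynRcvd}.
States satisfying ¬ack: {Estab, Closed}.
States satisfying A[ack U ¬ack]: {Estab, Closed}.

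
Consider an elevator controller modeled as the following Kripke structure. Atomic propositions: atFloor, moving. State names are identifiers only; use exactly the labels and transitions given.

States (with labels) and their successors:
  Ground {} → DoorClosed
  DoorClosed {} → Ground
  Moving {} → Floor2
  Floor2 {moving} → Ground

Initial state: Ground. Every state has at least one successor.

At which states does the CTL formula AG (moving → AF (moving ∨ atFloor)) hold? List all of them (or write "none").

States satisfying moving → AF (moving ∨ atFloor): {Ground, DoorClosed, Moving, Floor2}.
States satisfying AG (moving → AF (moving ∨ atFloor)): {Ground, DoorClosed, Moving, Floor2}.

{Ground, DoorClosed, Moving, Floor2}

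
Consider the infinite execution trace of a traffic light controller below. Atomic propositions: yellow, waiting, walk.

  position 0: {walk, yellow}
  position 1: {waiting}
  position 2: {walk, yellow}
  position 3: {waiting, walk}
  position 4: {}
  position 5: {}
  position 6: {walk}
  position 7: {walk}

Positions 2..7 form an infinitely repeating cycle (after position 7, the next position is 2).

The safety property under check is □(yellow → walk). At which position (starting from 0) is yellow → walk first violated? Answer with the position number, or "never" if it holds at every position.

never

yellow → walk holds at every position 0..7, and those are all the positions the trace ever visits, so the invariant □(yellow → walk) is never violated.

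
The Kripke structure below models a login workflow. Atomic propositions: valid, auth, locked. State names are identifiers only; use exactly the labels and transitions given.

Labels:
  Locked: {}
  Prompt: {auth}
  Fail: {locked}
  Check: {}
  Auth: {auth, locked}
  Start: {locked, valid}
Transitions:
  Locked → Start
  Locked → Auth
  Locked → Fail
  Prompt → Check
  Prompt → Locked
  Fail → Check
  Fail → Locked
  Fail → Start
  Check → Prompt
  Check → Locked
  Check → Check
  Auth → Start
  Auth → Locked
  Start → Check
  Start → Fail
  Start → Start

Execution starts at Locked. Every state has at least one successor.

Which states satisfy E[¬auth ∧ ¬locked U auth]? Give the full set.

{Locked, Prompt, Check, Auth}

States satisfying ¬auth ∧ ¬locked: {Locked, Check}.
States satisfying auth: {Prompt, Auth}.
States satisfying E[¬auth ∧ ¬locked U auth]: {Locked, Prompt, Check, Auth}.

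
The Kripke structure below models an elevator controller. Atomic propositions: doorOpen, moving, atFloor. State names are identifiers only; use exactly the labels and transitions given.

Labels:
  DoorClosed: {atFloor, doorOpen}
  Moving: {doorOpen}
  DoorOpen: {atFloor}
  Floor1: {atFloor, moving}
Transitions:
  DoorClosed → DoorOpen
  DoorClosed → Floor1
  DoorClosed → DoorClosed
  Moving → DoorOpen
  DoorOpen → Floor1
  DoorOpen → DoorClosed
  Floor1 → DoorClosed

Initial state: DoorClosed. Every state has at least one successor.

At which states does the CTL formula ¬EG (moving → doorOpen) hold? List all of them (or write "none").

{Floor1}

States satisfying moving → doorOpen: {DoorClosed, Moving, DoorOpen}.
States satisfying EG (moving → doorOpen): {DoorClosed, Moving, DoorOpen}.
States satisfying ¬EG (moving → doorOpen): {Floor1}.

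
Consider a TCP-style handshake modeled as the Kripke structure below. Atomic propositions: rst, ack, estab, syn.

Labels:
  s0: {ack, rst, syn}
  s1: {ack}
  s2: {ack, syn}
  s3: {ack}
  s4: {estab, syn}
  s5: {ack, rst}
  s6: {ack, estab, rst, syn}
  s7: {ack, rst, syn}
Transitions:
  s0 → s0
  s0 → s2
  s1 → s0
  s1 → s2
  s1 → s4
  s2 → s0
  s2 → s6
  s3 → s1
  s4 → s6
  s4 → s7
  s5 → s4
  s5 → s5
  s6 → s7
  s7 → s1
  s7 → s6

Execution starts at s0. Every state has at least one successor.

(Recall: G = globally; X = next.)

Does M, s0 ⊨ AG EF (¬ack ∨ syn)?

Holds

States satisfying EF (¬ack ∨ syn): {s0, s1, s2, s3, s4, s5, s6, s7}.
States satisfying AG EF (¬ack ∨ syn): {s0, s1, s2, s3, s4, s5, s6, s7}.
Every state reachable from s0 satisfies EF (¬ack ∨ syn).
s0 ∈ Sat(AG EF (¬ack ∨ syn)).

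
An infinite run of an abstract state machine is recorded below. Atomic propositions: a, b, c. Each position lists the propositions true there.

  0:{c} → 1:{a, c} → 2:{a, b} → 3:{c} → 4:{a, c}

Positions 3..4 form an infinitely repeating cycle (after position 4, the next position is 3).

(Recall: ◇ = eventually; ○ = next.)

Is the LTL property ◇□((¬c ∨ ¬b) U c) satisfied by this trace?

Satisfied

□((¬c ∨ ¬b) U c) holds at position 0, which is reachable from 0, so ◇□((¬c ∨ ¬b) U c) holds.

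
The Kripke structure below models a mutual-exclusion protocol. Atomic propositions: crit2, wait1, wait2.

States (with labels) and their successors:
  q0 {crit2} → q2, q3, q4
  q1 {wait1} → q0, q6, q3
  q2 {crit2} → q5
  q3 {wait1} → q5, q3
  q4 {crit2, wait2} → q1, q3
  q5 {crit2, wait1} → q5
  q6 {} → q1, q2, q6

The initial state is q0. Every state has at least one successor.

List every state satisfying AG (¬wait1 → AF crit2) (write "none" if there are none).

States satisfying ¬wait1 → AF crit2: {q0, q1, q2, q3, q4, q5}.
States satisfying AG (¬wait1 → AF crit2): {q2, q3, q5}.

{q2, q3, q5}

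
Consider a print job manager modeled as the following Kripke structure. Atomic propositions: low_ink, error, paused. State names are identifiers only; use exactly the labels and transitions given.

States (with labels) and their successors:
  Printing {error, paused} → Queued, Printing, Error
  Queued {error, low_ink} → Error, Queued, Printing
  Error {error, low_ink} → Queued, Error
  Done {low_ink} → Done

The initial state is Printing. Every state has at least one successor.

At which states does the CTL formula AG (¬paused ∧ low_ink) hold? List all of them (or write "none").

{Done}

States satisfying ¬paused ∧ low_ink: {Queued, Error, Done}.
States satisfying AG (¬paused ∧ low_ink): {Done}.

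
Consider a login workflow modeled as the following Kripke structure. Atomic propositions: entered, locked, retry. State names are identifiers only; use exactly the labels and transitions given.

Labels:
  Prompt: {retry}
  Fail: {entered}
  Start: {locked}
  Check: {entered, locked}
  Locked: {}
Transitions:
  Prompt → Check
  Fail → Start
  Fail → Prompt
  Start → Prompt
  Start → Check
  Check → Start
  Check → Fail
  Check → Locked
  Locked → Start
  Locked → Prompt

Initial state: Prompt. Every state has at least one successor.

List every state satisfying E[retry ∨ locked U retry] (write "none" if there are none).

States satisfying retry ∨ locked: {Prompt, Start, Check}.
States satisfying retry: {Prompt}.
States satisfying E[retry ∨ locked U retry]: {Prompt, Start, Check}.

{Prompt, Start, Check}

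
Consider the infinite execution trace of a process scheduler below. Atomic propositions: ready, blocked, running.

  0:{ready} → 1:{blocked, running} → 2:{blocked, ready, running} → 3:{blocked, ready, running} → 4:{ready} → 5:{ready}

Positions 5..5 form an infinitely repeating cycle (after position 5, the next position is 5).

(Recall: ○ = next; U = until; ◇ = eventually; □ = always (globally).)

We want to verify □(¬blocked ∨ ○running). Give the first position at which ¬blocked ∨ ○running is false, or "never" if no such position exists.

3

Check ¬blocked ∨ ○running at each position in order: 0 ✓, 1 ✓, 2 ✓.
At position 3 the labels are {blocked, ready, running} and the next position 4 has {ready}, so ¬blocked ∨ ○running is false there. This is the first violation.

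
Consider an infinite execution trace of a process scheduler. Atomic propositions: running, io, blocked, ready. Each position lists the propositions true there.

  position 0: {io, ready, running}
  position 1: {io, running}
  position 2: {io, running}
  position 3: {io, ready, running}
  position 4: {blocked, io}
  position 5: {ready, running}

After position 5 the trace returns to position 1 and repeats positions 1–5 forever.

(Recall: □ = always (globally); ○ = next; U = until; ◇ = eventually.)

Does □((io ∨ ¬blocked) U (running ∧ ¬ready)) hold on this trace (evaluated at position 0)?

Yes

(io ∨ ¬blocked) U (running ∧ ¬ready) holds at every position 0..5, and those are all positions ever visited, so □((io ∨ ¬blocked) U (running ∧ ¬ready)) holds.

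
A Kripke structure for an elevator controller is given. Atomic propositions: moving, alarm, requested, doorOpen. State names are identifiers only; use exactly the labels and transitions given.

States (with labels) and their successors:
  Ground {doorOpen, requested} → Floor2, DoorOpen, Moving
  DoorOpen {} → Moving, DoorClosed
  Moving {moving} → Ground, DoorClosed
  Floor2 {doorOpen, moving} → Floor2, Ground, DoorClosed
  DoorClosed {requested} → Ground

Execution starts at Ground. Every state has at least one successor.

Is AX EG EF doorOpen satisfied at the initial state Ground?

Satisfied

States satisfying EG EF doorOpen: {Ground, DoorOpen, Moving, Floor2, DoorClosed}.
States satisfying AX EG EF doorOpen: {Ground, DoorOpen, Moving, Floor2, DoorClosed}.
Ground ∈ Sat(AX EG EF doorOpen).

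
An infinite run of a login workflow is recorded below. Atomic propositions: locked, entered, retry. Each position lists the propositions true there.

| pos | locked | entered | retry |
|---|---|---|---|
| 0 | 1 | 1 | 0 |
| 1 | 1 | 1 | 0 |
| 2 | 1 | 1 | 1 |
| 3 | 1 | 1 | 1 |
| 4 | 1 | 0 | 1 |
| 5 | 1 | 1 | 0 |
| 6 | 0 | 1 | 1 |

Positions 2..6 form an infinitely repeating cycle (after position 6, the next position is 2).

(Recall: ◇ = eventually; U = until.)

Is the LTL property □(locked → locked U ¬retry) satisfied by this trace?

locked → locked U ¬retry holds at every position 0..6, and those are all positions ever visited, so □(locked → locked U ¬retry) holds.
Positions where locked holds: 0, 1, 2, 3, 4, 5.
Check locked U ¬retry at each: 0→ok, 1→ok, 2→ok, 3→ok, 4→ok, 5→ok.

Satisfied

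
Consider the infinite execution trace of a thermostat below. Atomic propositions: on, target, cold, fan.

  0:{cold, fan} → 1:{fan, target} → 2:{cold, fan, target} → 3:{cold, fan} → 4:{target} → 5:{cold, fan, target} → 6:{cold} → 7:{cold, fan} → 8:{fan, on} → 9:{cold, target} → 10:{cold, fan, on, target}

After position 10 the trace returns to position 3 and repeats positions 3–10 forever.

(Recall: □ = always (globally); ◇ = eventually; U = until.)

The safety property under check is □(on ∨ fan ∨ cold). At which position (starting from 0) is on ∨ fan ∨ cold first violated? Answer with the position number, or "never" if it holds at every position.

4

Check on ∨ fan ∨ cold at each position in order: 0 ✓, 1 ✓, 2 ✓, 3 ✓.
At position 4 the labels are {target}, so on ∨ fan ∨ cold is false there. This is the first violation.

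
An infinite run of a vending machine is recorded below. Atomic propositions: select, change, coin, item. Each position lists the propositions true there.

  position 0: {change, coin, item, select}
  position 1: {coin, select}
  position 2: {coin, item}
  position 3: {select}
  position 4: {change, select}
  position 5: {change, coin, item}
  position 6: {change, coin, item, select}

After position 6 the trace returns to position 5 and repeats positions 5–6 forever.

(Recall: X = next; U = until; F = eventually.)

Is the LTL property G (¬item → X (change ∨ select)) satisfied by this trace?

No

¬item → X (change ∨ select) must hold at every position from 0 onward. It fails at position 1, so G (¬item → X (change ∨ select)) is false.
Positions where ¬item holds: 1, 3, 4.
Check X (change ∨ select) at each: 1→fails, 3→ok, 4→ok.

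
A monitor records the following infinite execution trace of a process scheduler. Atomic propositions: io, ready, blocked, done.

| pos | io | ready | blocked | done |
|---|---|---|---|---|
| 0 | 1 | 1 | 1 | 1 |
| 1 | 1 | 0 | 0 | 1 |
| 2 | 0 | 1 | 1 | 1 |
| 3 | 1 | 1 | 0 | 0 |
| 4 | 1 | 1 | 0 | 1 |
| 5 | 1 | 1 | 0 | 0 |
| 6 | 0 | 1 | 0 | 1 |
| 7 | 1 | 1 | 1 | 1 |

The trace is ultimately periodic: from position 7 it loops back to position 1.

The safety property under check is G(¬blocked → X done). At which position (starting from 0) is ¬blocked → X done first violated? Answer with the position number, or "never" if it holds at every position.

Check ¬blocked → X done at each position in order: 0 ✓, 1 ✓, 2 ✓, 3 ✓.
At position 4 the labels are {done, io, ready} and the next position 5 has {io, ready}, so ¬blocked → X done is false there. This is the first violation.

4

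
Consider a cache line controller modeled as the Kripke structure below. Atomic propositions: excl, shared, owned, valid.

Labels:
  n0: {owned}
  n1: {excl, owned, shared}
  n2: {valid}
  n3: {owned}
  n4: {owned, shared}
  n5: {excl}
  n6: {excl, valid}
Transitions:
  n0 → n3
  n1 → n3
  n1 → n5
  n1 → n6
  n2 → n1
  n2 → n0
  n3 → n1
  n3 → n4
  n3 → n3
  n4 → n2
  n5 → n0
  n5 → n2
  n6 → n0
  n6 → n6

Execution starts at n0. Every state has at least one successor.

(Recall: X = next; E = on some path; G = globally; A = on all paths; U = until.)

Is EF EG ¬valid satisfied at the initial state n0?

Yes

States satisfying EG ¬valid: {n0, n1, n3, n5}.
States satisfying EF EG ¬valid: {n0, n1, n2, n3, n4, n5, n6}.
Some path from n0 reaches a state where EG ¬valid holds.
n0 ∈ Sat(EF EG ¬valid).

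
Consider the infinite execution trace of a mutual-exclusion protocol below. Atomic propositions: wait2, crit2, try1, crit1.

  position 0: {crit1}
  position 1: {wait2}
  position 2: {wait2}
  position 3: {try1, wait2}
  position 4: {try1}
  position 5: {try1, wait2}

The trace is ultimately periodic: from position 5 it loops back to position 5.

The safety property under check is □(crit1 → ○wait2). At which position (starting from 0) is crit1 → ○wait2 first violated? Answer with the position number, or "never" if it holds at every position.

crit1 → ○wait2 holds at every position 0..5, and those are all the positions the trace ever visits, so the invariant □(crit1 → ○wait2) is never violated.

never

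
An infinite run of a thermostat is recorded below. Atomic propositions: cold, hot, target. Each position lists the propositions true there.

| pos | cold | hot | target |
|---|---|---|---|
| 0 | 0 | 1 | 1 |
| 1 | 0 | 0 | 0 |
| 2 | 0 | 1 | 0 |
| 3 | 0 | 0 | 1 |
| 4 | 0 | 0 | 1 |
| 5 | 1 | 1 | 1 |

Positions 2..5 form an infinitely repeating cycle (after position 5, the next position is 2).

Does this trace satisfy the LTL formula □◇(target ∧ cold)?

Yes

◇(target ∧ cold) holds at every position 0..5, and those are all positions ever visited, so □◇(target ∧ cold) holds.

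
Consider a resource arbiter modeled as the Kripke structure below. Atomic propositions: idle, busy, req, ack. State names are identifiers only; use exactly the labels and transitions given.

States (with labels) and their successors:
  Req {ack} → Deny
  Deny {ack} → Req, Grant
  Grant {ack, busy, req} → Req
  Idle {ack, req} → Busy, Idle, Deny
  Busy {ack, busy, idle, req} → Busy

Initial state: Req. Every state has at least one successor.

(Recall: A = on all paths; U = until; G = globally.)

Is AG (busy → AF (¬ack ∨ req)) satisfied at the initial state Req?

Yes

States satisfying busy → AF (¬ack ∨ req): {Req, Deny, Grant, Idle, Busy}.
States satisfying AG (busy → AF (¬ack ∨ req)): {Req, Deny, Grant, Idle, Busy}.
Every state reachable from Req satisfies busy → AF (¬ack ∨ req).
Req ∈ Sat(AG (busy → AF (¬ack ∨ req))).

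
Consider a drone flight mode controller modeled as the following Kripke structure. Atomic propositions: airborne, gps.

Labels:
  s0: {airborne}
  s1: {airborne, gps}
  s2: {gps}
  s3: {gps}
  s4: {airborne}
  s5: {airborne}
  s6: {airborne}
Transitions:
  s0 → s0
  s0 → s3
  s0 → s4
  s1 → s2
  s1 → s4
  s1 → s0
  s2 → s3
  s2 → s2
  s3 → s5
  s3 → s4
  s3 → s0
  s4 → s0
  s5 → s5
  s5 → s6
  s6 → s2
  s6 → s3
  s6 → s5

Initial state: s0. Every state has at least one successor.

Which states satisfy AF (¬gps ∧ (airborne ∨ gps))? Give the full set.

States satisfying ¬gps ∧ (airborne ∨ gps): {s0, s4, s5, s6}.
States satisfying AF (¬gps ∧ (airborne ∨ gps)): {s0, s3, s4, s5, s6}.

{s0, s3, s4, s5, s6}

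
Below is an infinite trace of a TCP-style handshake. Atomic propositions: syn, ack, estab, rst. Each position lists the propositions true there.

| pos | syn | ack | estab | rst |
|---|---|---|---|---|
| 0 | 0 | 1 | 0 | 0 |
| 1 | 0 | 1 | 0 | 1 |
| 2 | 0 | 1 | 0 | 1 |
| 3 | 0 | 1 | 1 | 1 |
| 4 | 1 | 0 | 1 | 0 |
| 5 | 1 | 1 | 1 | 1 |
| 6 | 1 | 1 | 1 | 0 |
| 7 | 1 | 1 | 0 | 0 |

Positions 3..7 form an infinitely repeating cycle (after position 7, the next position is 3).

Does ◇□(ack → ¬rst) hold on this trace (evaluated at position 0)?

No

□(ack → ¬rst) is false at every position 0..7, so it never becomes true and ◇□(ack → ¬rst) fails.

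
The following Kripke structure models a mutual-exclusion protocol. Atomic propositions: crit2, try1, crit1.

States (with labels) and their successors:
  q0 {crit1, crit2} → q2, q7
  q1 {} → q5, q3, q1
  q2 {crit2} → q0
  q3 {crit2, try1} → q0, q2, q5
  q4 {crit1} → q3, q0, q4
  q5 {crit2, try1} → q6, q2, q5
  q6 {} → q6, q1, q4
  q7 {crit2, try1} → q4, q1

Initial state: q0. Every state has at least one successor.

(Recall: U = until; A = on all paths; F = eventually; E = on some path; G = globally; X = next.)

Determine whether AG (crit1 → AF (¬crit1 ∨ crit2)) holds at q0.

Does not hold

States satisfying crit1 → AF (¬crit1 ∨ crit2): {q0, q1, q2, q3, q5, q6, q7}.
States satisfying AG (crit1 → AF (¬crit1 ∨ crit2)): ∅.
q4 is reachable from q0 and violates crit1 → AF (¬crit1 ∨ crit2), so AG fails at q0.
q0 ∉ Sat(AG (crit1 → AF (¬crit1 ∨ crit2))).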